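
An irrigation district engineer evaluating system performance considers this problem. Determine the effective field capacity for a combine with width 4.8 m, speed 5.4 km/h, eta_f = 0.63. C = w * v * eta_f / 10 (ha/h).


C = w * v * eta_f / 10
  = 4.8 * 5.4 * 0.63 / 10
  = 16.33 / 10
  = 1.63 ha/h


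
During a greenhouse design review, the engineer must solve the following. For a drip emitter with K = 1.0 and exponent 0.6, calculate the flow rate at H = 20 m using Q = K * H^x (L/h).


Q = K * H^x
  = 1.0 * 20^0.6
  = 1.0 * 6.0342
  = 6.03 L/h


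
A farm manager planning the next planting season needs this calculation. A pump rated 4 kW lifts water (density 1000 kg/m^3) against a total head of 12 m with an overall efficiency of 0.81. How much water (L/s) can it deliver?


Q = (P * 1000 * eta) / (rho * g * H)
  = (4 * 1000 * 0.81) / (1000 * 9.81 * 12)
  = 3240 / 117720
  = 0.02752 m^3/s = 27.52 L/s


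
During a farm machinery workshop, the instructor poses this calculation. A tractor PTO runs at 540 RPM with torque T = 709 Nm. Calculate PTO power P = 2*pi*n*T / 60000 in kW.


P = 2*pi*n*T / 60000
  = 2*pi * 540 * 709 / 60000
  = 2405580.33 / 60000
  = 40.09 kW


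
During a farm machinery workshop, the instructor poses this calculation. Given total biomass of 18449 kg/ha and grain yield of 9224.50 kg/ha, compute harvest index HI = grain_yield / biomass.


HI = grain_yield / biomass
   = 9224.50 / 18449
   = 0.50


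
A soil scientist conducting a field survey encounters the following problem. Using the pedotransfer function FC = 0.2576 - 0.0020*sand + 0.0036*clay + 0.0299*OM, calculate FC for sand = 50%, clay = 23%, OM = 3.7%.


FC = 0.2576 - 0.0020*50 + 0.0036*23 + 0.0299*3.7
   = 0.2576 - 0.1000 + 0.0828 + 0.1106
   = 0.3510


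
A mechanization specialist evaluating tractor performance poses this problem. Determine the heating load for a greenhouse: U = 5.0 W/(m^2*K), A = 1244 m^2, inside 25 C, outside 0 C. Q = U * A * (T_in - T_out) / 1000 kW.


dT = 25 - (0) = 25 K
Q = U * A * dT
  = 5.0 * 1244 * 25
  = 155500 W = 155.50 kW


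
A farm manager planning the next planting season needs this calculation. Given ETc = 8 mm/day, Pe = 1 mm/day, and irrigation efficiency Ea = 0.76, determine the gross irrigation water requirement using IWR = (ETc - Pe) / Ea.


IWR = (ETc - Pe) / Ea
    = (8 - 1) / 0.76
    = 7 / 0.76
    = 9.21 mm/day


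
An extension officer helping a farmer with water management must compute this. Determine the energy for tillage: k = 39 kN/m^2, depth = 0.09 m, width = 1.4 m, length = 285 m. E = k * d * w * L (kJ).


E = k * d * w * L
  = 39 * 0.09 * 1.4 * 285
  = 1400.49 kJ


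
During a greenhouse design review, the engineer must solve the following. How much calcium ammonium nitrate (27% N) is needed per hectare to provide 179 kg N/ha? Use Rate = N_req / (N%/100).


Rate = N_required / (N_content / 100)
     = 179 / (27 / 100)
     = 179 / 0.27
     = 662.96 kg/ha


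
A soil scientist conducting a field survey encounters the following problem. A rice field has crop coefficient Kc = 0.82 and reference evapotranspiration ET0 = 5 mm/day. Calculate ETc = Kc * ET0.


ETc = Kc * ET0
    = 0.82 * 5
    = 4.10 mm/day


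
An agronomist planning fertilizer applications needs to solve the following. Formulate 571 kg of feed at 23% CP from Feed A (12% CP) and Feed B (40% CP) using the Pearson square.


parts_A = CP_b - target = 40 - 23 = 17
parts_B = target - CP_a = 23 - 12 = 11
total_parts = 17 + 11 = 28
Feed A = 571 * 17 / 28 = 346.68 kg
Feed B = 571 * 11 / 28 = 224.32 kg

346.68 kg


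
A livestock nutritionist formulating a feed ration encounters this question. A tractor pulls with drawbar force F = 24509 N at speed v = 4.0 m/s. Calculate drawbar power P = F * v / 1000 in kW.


P = F * v / 1000
  = 24509 * 4.0 / 1000
  = 98036 / 1000
  = 98.04 kW


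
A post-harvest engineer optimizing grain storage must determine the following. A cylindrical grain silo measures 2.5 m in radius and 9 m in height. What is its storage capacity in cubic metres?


V = pi * r^2 * h
  = pi * 2.5^2 * 9
  = pi * 6.25 * 9
  = 176.71 m^3


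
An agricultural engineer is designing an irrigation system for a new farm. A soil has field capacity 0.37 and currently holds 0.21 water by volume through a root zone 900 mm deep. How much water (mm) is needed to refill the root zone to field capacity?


SMD = (FC - theta) * D
    = (0.37 - 0.21) * 900
    = 0.160 * 900
    = 144 mm


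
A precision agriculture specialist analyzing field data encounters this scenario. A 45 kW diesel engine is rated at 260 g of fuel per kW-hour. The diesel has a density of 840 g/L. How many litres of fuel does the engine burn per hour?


FC = P * BSFC / rho_fuel
   = 45 * 260 / 840
   = 11700 / 840
   = 13.93 L/h


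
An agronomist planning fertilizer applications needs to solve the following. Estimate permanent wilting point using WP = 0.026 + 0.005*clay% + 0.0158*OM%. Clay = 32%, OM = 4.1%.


WP = 0.026 + 0.005*32 + 0.0158*4.1
   = 0.026 + 0.1600 + 0.0648
   = 0.2508


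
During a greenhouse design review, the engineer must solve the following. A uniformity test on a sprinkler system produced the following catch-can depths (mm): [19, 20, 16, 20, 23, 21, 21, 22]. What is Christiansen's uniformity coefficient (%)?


xbar = 162 / 8 = 20.250
sum|xi - xbar| = 12
CU = 100 * (1 - 12 / (8 * 20.250))
   = 100 * (1 - 0.0741)
   = 92.59%


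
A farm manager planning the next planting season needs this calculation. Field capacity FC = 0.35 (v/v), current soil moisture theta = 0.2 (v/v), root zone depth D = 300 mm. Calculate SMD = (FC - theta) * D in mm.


SMD = (FC - theta) * D
    = (0.35 - 0.2) * 300
    = 0.150 * 300
    = 45 mm


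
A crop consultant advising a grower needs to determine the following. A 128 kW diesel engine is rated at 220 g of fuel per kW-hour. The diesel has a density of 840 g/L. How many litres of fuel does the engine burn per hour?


FC = P * BSFC / rho_fuel
   = 128 * 220 / 840
   = 28160 / 840
   = 33.52 L/h


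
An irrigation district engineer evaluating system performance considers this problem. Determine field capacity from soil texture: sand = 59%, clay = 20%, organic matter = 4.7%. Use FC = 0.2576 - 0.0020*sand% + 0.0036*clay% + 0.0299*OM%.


FC = 0.2576 - 0.0020*59 + 0.0036*20 + 0.0299*4.7
   = 0.2576 - 0.1180 + 0.0720 + 0.1405
   = 0.3521


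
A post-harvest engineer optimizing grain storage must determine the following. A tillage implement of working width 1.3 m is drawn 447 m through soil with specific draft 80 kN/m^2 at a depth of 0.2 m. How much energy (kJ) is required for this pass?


E = k * d * w * L
  = 80 * 0.2 * 1.3 * 447
  = 9297.60 kJ


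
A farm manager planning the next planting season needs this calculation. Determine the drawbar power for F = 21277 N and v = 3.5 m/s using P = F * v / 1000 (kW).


P = F * v / 1000
  = 21277 * 3.5 / 1000
  = 74469.50 / 1000
  = 74.47 kW


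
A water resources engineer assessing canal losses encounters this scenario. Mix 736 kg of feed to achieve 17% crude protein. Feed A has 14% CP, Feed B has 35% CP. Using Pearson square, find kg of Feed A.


parts_A = CP_b - target = 35 - 17 = 18
parts_B = target - CP_a = 17 - 14 = 3
total_parts = 18 + 3 = 21
Feed A = 736 * 18 / 21 = 630.86 kg
Feed B = 736 * 3 / 21 = 105.14 kg

630.86 kg


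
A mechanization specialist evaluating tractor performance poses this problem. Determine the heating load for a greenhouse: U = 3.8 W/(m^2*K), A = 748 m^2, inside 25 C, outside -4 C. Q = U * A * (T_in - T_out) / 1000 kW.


dT = 25 - (-4) = 29 K
Q = U * A * dT
  = 3.8 * 748 * 29
  = 82429.60 W = 82.43 kW


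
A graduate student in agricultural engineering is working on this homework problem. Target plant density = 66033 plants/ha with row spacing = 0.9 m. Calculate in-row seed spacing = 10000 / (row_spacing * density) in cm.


spacing = 10000 / (row_sp * density)
        = 10000 / (0.9 * 66033)
        = 10000 / 59429.70
        = 0.16827 m = 16.83 cm


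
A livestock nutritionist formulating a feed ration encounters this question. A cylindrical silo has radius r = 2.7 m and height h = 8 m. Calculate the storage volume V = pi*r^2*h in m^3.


V = pi * r^2 * h
  = pi * 2.7^2 * 8
  = pi * 7.29 * 8
  = 183.22 m^3


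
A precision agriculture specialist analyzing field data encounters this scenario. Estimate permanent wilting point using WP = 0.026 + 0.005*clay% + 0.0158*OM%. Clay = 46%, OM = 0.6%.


WP = 0.026 + 0.005*46 + 0.0158*0.6
   = 0.026 + 0.2300 + 0.0095
   = 0.2655


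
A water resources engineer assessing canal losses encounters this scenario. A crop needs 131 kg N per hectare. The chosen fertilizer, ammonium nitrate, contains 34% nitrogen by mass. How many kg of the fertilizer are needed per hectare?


Rate = N_required / (N_content / 100)
     = 131 / (34 / 100)
     = 131 / 0.34
     = 385.29 kg/ha


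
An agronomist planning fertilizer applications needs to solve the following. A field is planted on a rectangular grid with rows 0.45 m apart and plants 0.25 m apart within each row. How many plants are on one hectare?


D = 10000 / (row_sp * plant_sp)
  = 10000 / (0.45 * 0.25)
  = 10000 / 0.1125
  = 88888.89 plants/ha


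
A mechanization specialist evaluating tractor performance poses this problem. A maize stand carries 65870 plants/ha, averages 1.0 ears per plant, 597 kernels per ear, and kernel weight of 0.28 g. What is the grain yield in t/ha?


Y = density * ears * kernels * kw
  = 65870 * 1.0 * 597 * 0.28 g/ha
  = 11010829.20 g/ha
  = 11010.83 kg/ha = 11.01 t/ha


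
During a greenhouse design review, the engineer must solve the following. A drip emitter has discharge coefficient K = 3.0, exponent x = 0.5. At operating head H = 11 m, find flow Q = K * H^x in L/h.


Q = K * H^x
  = 3.0 * 11^0.5
  = 3.0 * 3.3166
  = 9.95 L/h


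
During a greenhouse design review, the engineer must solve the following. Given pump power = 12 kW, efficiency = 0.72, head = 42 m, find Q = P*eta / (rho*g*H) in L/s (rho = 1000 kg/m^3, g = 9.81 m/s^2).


Q = (P * 1000 * eta) / (rho * g * H)
  = (12 * 1000 * 0.72) / (1000 * 9.81 * 42)
  = 8640 / 412020
  = 0.02097 m^3/s = 20.97 L/s


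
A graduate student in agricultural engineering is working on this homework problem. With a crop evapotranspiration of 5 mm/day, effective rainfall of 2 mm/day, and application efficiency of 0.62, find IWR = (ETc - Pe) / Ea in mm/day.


IWR = (ETc - Pe) / Ea
    = (5 - 2) / 0.62
    = 3 / 0.62
    = 4.84 mm/day


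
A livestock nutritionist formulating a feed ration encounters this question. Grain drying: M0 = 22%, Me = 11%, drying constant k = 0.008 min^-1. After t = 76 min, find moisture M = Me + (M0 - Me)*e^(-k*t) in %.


M = Me + (M0 - Me) * e^(-k*t)
  = 11 + (22 - 11) * e^(-0.008*76)
  = 11 + 11 * e^(-0.608)
  = 11 + 11 * 0.54444
  = 11 + 5.9888
  = 16.99%


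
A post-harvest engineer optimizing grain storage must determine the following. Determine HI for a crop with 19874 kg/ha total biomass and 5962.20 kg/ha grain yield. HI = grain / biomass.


HI = grain_yield / biomass
   = 5962.20 / 19874
   = 0.30


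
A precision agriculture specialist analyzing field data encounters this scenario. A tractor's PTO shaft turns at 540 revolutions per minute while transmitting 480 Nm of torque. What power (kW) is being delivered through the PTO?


P = 2*pi*n*T / 60000
  = 2*pi * 540 * 480 / 60000
  = 1628601.63 / 60000
  = 27.14 kW


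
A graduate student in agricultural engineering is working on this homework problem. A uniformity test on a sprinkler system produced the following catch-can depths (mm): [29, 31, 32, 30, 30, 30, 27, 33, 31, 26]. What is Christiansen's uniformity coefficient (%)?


xbar = 299 / 10 = 29.900
sum|xi - xbar| = 15.400
CU = 100 * (1 - 15.400 / (10 * 29.900))
   = 100 * (1 - 0.0515)
   = 94.85%


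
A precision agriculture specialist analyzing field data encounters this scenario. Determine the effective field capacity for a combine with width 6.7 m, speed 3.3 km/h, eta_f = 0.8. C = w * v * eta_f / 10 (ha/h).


C = w * v * eta_f / 10
  = 6.7 * 3.3 * 0.8 / 10
  = 17.69 / 10
  = 1.77 ha/h


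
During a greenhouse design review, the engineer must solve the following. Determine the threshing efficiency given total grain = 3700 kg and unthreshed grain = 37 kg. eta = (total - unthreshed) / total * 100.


eta = (total - unthreshed) / total * 100
    = (3700 - 37) / 3700 * 100
    = 3663 / 3700 * 100
    = 99%


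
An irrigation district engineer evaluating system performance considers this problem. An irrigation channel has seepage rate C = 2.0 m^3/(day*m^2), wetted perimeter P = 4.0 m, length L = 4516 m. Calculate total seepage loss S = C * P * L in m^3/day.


S = C * P * L
  = 2.0 * 4.0 * 4516
  = 36128 m^3/day


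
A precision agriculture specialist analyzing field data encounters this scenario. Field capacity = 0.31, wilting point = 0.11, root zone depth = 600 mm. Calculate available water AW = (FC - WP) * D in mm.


AW = (FC - WP) * D
   = (0.31 - 0.11) * 600
   = 0.20 * 600
   = 120 mm


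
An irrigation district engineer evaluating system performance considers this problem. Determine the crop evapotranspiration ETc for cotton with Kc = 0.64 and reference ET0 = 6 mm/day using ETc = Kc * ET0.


ETc = Kc * ET0
    = 0.64 * 6
    = 3.84 mm/day


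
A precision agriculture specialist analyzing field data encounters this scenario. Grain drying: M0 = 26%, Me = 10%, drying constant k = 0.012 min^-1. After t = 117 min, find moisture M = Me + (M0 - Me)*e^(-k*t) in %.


M = Me + (M0 - Me) * e^(-k*t)
  = 10 + (26 - 10) * e^(-0.012*117)
  = 10 + 16 * e^(-1.404)
  = 10 + 16 * 0.24561
  = 10 + 3.9298
  = 13.93%


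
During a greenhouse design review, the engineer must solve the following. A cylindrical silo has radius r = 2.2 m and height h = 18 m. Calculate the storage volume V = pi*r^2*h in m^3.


V = pi * r^2 * h
  = pi * 2.2^2 * 18
  = pi * 4.84 * 18
  = 273.70 m^3


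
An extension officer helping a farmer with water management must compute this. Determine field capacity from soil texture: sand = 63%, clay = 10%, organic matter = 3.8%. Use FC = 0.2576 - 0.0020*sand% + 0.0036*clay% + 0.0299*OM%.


FC = 0.2576 - 0.0020*63 + 0.0036*10 + 0.0299*3.8
   = 0.2576 - 0.1260 + 0.0360 + 0.1136
   = 0.2812


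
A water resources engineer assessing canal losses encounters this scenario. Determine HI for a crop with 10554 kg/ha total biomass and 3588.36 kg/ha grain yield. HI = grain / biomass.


HI = grain_yield / biomass
   = 3588.36 / 10554
   = 0.34


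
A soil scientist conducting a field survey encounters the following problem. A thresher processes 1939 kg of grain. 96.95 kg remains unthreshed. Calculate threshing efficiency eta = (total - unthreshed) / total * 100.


eta = (total - unthreshed) / total * 100
    = (1939 - 96.95) / 1939 * 100
    = 1842.05 / 1939 * 100
    = 95%


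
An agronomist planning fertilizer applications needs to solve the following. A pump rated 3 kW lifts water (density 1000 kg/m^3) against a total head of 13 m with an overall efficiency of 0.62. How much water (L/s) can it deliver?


Q = (P * 1000 * eta) / (rho * g * H)
  = (3 * 1000 * 0.62) / (1000 * 9.81 * 13)
  = 1860 / 127530
  = 0.01458 m^3/s = 14.58 L/s


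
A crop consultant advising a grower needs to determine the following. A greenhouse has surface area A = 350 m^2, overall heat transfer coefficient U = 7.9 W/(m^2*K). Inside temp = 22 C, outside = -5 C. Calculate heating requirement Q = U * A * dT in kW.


dT = 22 - (-5) = 27 K
Q = U * A * dT
  = 7.9 * 350 * 27
  = 74655 W = 74.66 kW


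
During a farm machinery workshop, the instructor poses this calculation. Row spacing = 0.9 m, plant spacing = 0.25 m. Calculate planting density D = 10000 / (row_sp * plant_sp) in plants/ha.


D = 10000 / (row_sp * plant_sp)
  = 10000 / (0.9 * 0.25)
  = 10000 / 0.2250
  = 44444.44 plants/ha


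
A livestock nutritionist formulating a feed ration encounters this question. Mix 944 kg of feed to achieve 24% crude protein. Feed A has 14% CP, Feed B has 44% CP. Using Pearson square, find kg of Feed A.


parts_A = CP_b - target = 44 - 24 = 20
parts_B = target - CP_a = 24 - 14 = 10
total_parts = 20 + 10 = 30
Feed A = 944 * 20 / 30 = 629.33 kg
Feed B = 944 * 10 / 30 = 314.67 kg

629.33 kg


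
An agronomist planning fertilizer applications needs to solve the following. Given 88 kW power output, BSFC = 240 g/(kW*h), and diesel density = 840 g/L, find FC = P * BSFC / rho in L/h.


FC = P * BSFC / rho_fuel
   = 88 * 240 / 840
   = 21120 / 840
   = 25.14 L/h


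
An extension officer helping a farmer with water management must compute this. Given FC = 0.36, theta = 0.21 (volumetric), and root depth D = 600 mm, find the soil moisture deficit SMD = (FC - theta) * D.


SMD = (FC - theta) * D
    = (0.36 - 0.21) * 600
    = 0.150 * 600
    = 90 mm


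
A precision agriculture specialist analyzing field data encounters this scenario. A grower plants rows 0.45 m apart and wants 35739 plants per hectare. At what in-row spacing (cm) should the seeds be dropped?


spacing = 10000 / (row_sp * density)
        = 10000 / (0.45 * 35739)
        = 10000 / 16082.55
        = 0.62179 m = 62.18 cm


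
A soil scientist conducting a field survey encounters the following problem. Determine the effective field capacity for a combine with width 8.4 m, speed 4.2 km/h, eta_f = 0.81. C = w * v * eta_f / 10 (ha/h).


C = w * v * eta_f / 10
  = 8.4 * 4.2 * 0.81 / 10
  = 28.58 / 10
  = 2.86 ha/h


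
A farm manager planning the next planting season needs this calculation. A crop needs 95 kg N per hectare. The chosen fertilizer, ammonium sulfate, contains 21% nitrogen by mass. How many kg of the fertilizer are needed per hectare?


Rate = N_required / (N_content / 100)
     = 95 / (21 / 100)
     = 95 / 0.21
     = 452.38 kg/ha


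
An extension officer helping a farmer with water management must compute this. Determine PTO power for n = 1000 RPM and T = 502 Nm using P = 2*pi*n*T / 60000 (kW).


P = 2*pi*n*T / 60000
  = 2*pi * 1000 * 502 / 60000
  = 3154159.02 / 60000
  = 52.57 kW


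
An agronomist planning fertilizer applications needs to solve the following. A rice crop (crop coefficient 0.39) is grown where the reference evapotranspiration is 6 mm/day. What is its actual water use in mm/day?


ETc = Kc * ET0
    = 0.39 * 6
    = 2.34 mm/day


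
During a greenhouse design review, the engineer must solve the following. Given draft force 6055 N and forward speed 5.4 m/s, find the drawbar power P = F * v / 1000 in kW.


P = F * v / 1000
  = 6055 * 5.4 / 1000
  = 32697 / 1000
  = 32.70 kW


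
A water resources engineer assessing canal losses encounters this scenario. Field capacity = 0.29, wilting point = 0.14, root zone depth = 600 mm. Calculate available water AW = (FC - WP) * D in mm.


AW = (FC - WP) * D
   = (0.29 - 0.14) * 600
   = 0.15 * 600
   = 90 mm


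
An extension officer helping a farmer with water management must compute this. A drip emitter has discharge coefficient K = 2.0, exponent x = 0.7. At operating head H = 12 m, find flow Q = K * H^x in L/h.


Q = K * H^x
  = 2.0 * 12^0.7
  = 2.0 * 5.6941
  = 11.39 L/h


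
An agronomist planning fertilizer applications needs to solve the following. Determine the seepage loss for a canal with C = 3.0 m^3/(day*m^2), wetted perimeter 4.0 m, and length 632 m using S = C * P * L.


S = C * P * L
  = 3.0 * 4.0 * 632
  = 7584 m^3/day


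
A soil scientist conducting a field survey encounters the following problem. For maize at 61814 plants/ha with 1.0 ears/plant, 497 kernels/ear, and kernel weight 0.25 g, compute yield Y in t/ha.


Y = density * ears * kernels * kw
  = 61814 * 1.0 * 497 * 0.25 g/ha
  = 7680389.50 g/ha
  = 7680.39 kg/ha = 7.68 t/ha


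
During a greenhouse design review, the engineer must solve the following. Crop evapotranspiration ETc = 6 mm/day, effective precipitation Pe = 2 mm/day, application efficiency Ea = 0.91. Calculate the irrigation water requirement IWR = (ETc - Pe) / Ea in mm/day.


IWR = (ETc - Pe) / Ea
    = (6 - 2) / 0.91
    = 4 / 0.91
    = 4.40 mm/day


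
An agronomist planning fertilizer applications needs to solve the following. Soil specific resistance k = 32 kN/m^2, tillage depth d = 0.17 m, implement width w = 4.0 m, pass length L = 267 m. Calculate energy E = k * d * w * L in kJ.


E = k * d * w * L
  = 32 * 0.17 * 4.0 * 267
  = 5809.92 kJ


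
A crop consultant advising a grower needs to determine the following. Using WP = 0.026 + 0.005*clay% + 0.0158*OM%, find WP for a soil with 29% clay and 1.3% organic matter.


WP = 0.026 + 0.005*29 + 0.0158*1.3
   = 0.026 + 0.1450 + 0.0205
   = 0.1915


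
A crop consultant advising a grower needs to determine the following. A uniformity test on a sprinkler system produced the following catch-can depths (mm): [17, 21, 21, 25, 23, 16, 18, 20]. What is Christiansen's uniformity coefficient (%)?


xbar = 161 / 8 = 20.125
sum|xi - xbar| = 19
CU = 100 * (1 - 19 / (8 * 20.125))
   = 100 * (1 - 0.1180)
   = 88.20%


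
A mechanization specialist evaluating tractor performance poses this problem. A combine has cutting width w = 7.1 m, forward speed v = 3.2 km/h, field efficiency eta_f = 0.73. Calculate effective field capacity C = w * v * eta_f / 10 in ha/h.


C = w * v * eta_f / 10
  = 7.1 * 3.2 * 0.73 / 10
  = 16.59 / 10
  = 1.66 ha/h


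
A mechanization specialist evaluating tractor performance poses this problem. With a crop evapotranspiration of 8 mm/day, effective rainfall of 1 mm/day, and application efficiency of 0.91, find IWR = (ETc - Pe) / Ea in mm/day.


IWR = (ETc - Pe) / Ea
    = (8 - 1) / 0.91
    = 7 / 0.91
    = 7.69 mm/day


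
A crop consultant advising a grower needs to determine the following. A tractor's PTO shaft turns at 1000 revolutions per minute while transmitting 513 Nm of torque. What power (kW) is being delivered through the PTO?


P = 2*pi*n*T / 60000
  = 2*pi * 1000 * 513 / 60000
  = 3223274.06 / 60000
  = 53.72 kW


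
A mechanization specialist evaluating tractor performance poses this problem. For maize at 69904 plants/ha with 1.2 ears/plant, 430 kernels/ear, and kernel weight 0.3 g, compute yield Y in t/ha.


Y = density * ears * kernels * kw
  = 69904 * 1.2 * 430 * 0.3 g/ha
  = 10821139.20 g/ha
  = 10821.14 kg/ha = 10.82 t/ha


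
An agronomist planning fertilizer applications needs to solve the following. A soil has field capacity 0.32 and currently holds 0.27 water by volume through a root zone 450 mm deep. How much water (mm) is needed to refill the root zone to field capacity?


SMD = (FC - theta) * D
    = (0.32 - 0.27) * 450
    = 0.050 * 450
    = 22.50 mm


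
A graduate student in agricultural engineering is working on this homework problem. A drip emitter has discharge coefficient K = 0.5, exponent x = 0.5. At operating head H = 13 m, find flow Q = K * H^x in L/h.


Q = K * H^x
  = 0.5 * 13^0.5
  = 0.5 * 3.6056
  = 1.80 L/h


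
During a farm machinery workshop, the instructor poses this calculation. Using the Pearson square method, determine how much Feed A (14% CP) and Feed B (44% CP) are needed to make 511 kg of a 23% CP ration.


parts_A = CP_b - target = 44 - 23 = 21
parts_B = target - CP_a = 23 - 14 = 9
total_parts = 21 + 9 = 30
Feed A = 511 * 21 / 30 = 357.70 kg
Feed B = 511 * 9 / 30 = 153.30 kg

357.70 kg


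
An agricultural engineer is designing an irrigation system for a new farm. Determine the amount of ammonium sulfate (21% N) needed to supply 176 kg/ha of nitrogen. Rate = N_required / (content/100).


Rate = N_required / (N_content / 100)
     = 176 / (21 / 100)
     = 176 / 0.21
     = 838.10 kg/ha


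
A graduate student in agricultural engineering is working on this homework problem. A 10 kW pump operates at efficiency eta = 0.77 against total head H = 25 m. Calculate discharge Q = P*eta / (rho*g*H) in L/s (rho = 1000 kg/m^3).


Q = (P * 1000 * eta) / (rho * g * H)
  = (10 * 1000 * 0.77) / (1000 * 9.81 * 25)
  = 7700 / 245250
  = 0.03140 m^3/s = 31.40 L/s


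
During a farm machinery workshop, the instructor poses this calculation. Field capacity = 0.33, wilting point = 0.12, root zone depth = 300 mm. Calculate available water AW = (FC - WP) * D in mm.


AW = (FC - WP) * D
   = (0.33 - 0.12) * 300
   = 0.21 * 300
   = 63 mm


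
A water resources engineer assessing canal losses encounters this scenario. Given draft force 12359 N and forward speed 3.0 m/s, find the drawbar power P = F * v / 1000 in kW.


P = F * v / 1000
  = 12359 * 3.0 / 1000
  = 37077 / 1000
  = 37.08 kW


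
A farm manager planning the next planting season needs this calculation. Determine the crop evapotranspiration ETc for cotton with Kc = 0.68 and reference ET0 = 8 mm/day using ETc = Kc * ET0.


ETc = Kc * ET0
    = 0.68 * 8
    = 5.44 mm/day


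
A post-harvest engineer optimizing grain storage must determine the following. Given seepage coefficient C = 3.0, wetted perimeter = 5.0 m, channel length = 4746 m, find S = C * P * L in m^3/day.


S = C * P * L
  = 3.0 * 5.0 * 4746
  = 71190 m^3/day


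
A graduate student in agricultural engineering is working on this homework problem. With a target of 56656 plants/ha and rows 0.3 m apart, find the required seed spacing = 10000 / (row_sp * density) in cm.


spacing = 10000 / (row_sp * density)
        = 10000 / (0.3 * 56656)
        = 10000 / 16996.80
        = 0.58835 m = 58.83 cm


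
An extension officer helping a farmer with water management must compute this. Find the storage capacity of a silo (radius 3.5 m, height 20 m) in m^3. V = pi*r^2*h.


V = pi * r^2 * h
  = pi * 3.5^2 * 20
  = pi * 12.25 * 20
  = 769.69 m^3


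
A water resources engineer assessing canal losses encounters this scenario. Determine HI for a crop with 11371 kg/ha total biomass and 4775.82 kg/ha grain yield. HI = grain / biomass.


HI = grain_yield / biomass
   = 4775.82 / 11371
   = 0.42


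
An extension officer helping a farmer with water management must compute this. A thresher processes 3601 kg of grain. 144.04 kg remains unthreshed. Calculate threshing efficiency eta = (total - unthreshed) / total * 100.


eta = (total - unthreshed) / total * 100
    = (3601 - 144.04) / 3601 * 100
    = 3456.96 / 3601 * 100
    = 96%


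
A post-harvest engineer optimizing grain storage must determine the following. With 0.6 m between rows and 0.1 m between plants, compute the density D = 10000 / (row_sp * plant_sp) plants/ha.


D = 10000 / (row_sp * plant_sp)
  = 10000 / (0.6 * 0.1)
  = 10000 / 0.0600
  = 166666.67 plants/ha


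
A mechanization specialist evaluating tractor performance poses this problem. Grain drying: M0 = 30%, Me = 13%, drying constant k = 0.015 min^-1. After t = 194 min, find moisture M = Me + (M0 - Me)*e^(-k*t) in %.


M = Me + (M0 - Me) * e^(-k*t)
  = 13 + (30 - 13) * e^(-0.015*194)
  = 13 + 17 * e^(-2.910)
  = 13 + 17 * 0.05448
  = 13 + 0.9261
  = 13.93%


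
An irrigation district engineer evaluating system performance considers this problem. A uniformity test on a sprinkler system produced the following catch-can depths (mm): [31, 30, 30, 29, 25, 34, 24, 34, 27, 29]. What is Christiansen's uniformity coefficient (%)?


xbar = 293 / 10 = 29.300
sum|xi - xbar| = 25
CU = 100 * (1 - 25 / (10 * 29.300))
   = 100 * (1 - 0.0853)
   = 91.47%


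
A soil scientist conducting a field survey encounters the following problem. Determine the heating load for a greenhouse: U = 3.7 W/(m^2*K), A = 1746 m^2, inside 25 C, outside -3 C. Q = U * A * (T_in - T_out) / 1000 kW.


dT = 25 - (-3) = 28 K
Q = U * A * dT
  = 3.7 * 1746 * 28
  = 180885.60 W = 180.89 kW


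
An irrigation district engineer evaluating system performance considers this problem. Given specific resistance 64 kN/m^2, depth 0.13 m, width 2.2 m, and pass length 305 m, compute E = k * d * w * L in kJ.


E = k * d * w * L
  = 64 * 0.13 * 2.2 * 305
  = 5582.72 kJ


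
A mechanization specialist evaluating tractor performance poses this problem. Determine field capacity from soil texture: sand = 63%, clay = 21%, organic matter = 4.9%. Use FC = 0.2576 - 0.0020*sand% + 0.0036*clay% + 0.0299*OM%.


FC = 0.2576 - 0.0020*63 + 0.0036*21 + 0.0299*4.9
   = 0.2576 - 0.1260 + 0.0756 + 0.1465
   = 0.3537


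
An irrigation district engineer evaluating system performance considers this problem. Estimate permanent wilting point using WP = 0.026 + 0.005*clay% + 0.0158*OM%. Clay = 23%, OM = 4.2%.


WP = 0.026 + 0.005*23 + 0.0158*4.2
   = 0.026 + 0.1150 + 0.0664
   = 0.2074


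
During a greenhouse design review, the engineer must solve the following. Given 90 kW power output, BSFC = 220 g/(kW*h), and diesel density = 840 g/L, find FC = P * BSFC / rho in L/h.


FC = P * BSFC / rho_fuel
   = 90 * 220 / 840
   = 19800 / 840
   = 23.57 L/h


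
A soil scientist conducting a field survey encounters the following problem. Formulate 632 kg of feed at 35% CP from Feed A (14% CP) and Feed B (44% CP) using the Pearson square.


parts_A = CP_b - target = 44 - 35 = 9
parts_B = target - CP_a = 35 - 14 = 21
total_parts = 9 + 21 = 30
Feed A = 632 * 9 / 30 = 189.60 kg
Feed B = 632 * 21 / 30 = 442.40 kg

189.60 kg


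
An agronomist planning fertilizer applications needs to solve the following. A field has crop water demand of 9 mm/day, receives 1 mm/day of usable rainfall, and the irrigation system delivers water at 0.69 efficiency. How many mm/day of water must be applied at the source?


IWR = (ETc - Pe) / Ea
    = (9 - 1) / 0.69
    = 8 / 0.69
    = 11.59 mm/day


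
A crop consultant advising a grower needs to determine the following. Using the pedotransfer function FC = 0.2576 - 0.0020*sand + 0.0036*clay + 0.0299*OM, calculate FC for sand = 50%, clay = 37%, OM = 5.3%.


FC = 0.2576 - 0.0020*50 + 0.0036*37 + 0.0299*5.3
   = 0.2576 - 0.1000 + 0.1332 + 0.1585
   = 0.4493


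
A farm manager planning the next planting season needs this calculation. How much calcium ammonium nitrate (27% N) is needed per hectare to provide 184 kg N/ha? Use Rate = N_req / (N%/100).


Rate = N_required / (N_content / 100)
     = 184 / (27 / 100)
     = 184 / 0.27
     = 681.48 kg/ha


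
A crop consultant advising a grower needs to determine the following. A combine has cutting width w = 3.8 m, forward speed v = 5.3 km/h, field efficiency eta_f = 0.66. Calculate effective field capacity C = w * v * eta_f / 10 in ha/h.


C = w * v * eta_f / 10
  = 3.8 * 5.3 * 0.66 / 10
  = 13.29 / 10
  = 1.33 ha/h


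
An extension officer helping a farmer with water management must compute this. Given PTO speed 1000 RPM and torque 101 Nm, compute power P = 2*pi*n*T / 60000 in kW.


P = 2*pi*n*T / 60000
  = 2*pi * 1000 * 101 / 60000
  = 634601.72 / 60000
  = 10.58 kW


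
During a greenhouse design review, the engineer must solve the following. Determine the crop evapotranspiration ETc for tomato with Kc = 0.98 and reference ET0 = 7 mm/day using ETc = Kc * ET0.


ETc = Kc * ET0
    = 0.98 * 7
    = 6.86 mm/day


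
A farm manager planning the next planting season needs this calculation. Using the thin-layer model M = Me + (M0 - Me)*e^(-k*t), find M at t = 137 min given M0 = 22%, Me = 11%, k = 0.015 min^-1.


M = Me + (M0 - Me) * e^(-k*t)
  = 11 + (22 - 11) * e^(-0.015*137)
  = 11 + 11 * e^(-2.055)
  = 11 + 11 * 0.12809
  = 11 + 1.4090
  = 12.41%


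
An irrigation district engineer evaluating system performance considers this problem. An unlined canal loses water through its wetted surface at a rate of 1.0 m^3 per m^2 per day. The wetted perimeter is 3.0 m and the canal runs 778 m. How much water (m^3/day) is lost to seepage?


S = C * P * L
  = 1.0 * 3.0 * 778
  = 2334 m^3/day


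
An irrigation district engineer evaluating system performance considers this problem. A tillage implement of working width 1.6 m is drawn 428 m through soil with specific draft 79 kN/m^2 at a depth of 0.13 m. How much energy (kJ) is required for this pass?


E = k * d * w * L
  = 79 * 0.13 * 1.6 * 428
  = 7032.90 kJ


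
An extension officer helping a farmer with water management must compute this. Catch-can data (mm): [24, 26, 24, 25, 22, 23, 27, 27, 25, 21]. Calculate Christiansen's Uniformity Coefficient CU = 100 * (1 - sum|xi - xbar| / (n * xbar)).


xbar = 244 / 10 = 24.400
sum|xi - xbar| = 16
CU = 100 * (1 - 16 / (10 * 24.400))
   = 100 * (1 - 0.0656)
   = 93.44%


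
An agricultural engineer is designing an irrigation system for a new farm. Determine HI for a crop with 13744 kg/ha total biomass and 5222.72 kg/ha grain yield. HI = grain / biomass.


HI = grain_yield / biomass
   = 5222.72 / 13744
   = 0.38


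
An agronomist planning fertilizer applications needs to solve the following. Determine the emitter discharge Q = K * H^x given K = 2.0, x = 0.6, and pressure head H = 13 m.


Q = K * H^x
  = 2.0 * 13^0.6
  = 2.0 * 4.6598
  = 9.32 L/h


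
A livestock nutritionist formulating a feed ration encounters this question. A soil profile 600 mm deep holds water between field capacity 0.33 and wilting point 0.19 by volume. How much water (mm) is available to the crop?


AW = (FC - WP) * D
   = (0.33 - 0.19) * 600
   = 0.14 * 600
   = 84 mm


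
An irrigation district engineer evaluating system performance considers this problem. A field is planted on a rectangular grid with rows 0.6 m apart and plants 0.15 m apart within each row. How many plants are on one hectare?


D = 10000 / (row_sp * plant_sp)
  = 10000 / (0.6 * 0.15)
  = 10000 / 0.0900
  = 111111.11 plants/ha


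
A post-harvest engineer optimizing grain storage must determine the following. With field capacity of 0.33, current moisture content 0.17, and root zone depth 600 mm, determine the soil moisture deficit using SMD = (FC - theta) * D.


SMD = (FC - theta) * D
    = (0.33 - 0.17) * 600
    = 0.160 * 600
    = 96 mm


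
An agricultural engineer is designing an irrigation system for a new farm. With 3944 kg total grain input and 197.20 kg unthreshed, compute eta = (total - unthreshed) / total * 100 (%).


eta = (total - unthreshed) / total * 100
    = (3944 - 197.20) / 3944 * 100
    = 3746.80 / 3944 * 100
    = 95%


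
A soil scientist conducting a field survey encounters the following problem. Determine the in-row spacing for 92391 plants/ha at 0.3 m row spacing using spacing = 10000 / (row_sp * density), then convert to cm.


spacing = 10000 / (row_sp * density)
        = 10000 / (0.3 * 92391)
        = 10000 / 27717.30
        = 0.36079 m = 36.08 cm


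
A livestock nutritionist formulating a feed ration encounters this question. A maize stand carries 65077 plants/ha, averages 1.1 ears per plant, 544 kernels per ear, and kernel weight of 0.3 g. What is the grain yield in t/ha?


Y = density * ears * kernels * kw
  = 65077 * 1.1 * 544 * 0.3 g/ha
  = 11682623.04 g/ha
  = 11682.62 kg/ha = 11.68 t/ha


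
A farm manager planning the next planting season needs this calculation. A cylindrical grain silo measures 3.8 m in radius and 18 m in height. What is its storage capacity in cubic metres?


V = pi * r^2 * h
  = pi * 3.8^2 * 18
  = pi * 14.44 * 18
  = 816.56 m^3


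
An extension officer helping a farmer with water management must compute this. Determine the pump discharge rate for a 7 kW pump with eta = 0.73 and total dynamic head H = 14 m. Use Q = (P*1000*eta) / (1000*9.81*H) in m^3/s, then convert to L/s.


Q = (P * 1000 * eta) / (rho * g * H)
  = (7 * 1000 * 0.73) / (1000 * 9.81 * 14)
  = 5110 / 137340
  = 0.03721 m^3/s = 37.21 L/s


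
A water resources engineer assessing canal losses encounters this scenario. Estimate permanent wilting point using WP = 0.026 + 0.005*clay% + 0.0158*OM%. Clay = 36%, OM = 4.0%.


WP = 0.026 + 0.005*36 + 0.0158*4.0
   = 0.026 + 0.1800 + 0.0632
   = 0.2692


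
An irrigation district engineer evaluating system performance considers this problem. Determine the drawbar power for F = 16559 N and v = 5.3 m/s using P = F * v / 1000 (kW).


P = F * v / 1000
  = 16559 * 5.3 / 1000
  = 87762.70 / 1000
  = 87.76 kW


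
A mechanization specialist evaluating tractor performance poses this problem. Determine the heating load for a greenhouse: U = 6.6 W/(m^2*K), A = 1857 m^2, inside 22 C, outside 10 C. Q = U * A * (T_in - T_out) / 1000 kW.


dT = 22 - (10) = 12 K
Q = U * A * dT
  = 6.6 * 1857 * 12
  = 147074.40 W = 147.07 kW


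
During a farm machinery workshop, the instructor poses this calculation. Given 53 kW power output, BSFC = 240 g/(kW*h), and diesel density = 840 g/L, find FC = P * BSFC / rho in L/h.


FC = P * BSFC / rho_fuel
   = 53 * 240 / 840
   = 12720 / 840
   = 15.14 L/h


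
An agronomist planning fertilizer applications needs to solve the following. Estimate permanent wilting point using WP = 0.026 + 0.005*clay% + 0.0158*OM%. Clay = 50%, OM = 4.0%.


WP = 0.026 + 0.005*50 + 0.0158*4.0
   = 0.026 + 0.2500 + 0.0632
   = 0.3392


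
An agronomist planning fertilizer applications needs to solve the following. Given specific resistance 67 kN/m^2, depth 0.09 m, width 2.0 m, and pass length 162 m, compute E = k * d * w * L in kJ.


E = k * d * w * L
  = 67 * 0.09 * 2.0 * 162
  = 1953.72 kJ


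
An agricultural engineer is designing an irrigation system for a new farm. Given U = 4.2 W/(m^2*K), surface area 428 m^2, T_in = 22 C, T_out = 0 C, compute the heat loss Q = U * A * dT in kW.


dT = 22 - (0) = 22 K
Q = U * A * dT
  = 4.2 * 428 * 22
  = 39547.20 W = 39.55 kW


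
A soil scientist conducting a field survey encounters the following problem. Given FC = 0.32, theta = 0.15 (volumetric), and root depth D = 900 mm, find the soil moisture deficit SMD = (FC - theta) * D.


SMD = (FC - theta) * D
    = (0.32 - 0.15) * 900
    = 0.170 * 900
    = 153 mm


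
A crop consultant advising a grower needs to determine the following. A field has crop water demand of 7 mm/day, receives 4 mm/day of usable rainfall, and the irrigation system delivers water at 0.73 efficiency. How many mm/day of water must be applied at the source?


IWR = (ETc - Pe) / Ea
    = (7 - 4) / 0.73
    = 3 / 0.73
    = 4.11 mm/day


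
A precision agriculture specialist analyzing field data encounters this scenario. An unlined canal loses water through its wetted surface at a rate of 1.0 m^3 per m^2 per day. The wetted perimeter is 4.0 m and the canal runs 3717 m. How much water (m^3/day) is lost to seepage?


S = C * P * L
  = 1.0 * 4.0 * 3717
  = 14868 m^3/day


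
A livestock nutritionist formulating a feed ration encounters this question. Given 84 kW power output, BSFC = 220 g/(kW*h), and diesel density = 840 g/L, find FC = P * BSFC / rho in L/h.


FC = P * BSFC / rho_fuel
   = 84 * 220 / 840
   = 18480 / 840
   = 22 L/h


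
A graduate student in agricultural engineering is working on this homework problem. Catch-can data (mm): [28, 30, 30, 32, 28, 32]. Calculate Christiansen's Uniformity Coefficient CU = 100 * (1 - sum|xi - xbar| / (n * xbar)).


xbar = 180 / 6 = 30
sum|xi - xbar| = 8
CU = 100 * (1 - 8 / (6 * 30))
   = 100 * (1 - 0.0444)
   = 95.56%


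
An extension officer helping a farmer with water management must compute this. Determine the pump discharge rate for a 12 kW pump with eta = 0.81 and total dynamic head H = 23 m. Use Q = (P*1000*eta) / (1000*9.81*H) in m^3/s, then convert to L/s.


Q = (P * 1000 * eta) / (rho * g * H)
  = (12 * 1000 * 0.81) / (1000 * 9.81 * 23)
  = 9720 / 225630
  = 0.04308 m^3/s = 43.08 L/s


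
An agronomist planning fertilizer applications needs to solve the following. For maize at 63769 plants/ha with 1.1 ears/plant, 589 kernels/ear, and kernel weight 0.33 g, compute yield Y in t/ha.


Y = density * ears * kernels * kw
  = 63769 * 1.1 * 589 * 0.33 g/ha
  = 13634258.58 g/ha
  = 13634.26 kg/ha = 13.63 t/ha
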